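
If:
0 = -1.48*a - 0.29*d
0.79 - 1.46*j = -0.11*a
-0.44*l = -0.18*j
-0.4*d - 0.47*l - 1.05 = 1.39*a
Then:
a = 1.81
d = -9.25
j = 0.68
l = 0.28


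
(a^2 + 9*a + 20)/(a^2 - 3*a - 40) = (a + 4)/(a - 8)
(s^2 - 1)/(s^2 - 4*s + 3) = (s + 1)/(s - 3)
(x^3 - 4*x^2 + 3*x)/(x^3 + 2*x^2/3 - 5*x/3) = 3*(x - 3)/(3*x + 5)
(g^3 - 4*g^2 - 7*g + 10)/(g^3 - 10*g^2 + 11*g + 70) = (g - 1)/(g - 7)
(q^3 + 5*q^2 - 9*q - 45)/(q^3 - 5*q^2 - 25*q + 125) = (q^2 - 9)/(q^2 - 10*q + 25)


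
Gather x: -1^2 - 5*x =-5*x - 1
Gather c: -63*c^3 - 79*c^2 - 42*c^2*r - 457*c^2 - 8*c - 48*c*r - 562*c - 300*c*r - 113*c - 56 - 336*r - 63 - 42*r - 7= -63*c^3 + c^2*(-42*r - 536) + c*(-348*r - 683) - 378*r - 126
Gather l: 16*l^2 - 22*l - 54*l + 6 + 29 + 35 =16*l^2 - 76*l + 70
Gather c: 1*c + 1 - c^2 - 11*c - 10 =-c^2 - 10*c - 9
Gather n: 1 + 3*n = 3*n + 1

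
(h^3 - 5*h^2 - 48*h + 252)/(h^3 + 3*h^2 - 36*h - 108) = (h^2 + h - 42)/(h^2 + 9*h + 18)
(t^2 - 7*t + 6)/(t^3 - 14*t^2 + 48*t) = (t - 1)/(t*(t - 8))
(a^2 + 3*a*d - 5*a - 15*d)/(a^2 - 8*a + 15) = (a + 3*d)/(a - 3)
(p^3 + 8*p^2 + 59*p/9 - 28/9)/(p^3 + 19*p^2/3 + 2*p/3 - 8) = (3*p^2 + 20*p - 7)/(3*(p^2 + 5*p - 6))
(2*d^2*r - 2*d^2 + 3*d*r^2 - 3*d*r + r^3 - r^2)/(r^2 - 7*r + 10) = (2*d^2*r - 2*d^2 + 3*d*r^2 - 3*d*r + r^3 - r^2)/(r^2 - 7*r + 10)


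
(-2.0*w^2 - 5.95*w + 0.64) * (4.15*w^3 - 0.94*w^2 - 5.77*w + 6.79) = -8.3*w^5 - 22.8125*w^4 + 19.789*w^3 + 20.1499*w^2 - 44.0933*w + 4.3456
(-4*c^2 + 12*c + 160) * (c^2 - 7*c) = -4*c^4 + 40*c^3 + 76*c^2 - 1120*c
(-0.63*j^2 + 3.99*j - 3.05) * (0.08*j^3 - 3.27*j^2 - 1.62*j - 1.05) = -0.0504*j^5 + 2.3793*j^4 - 12.2707*j^3 + 4.1712*j^2 + 0.751499999999999*j + 3.2025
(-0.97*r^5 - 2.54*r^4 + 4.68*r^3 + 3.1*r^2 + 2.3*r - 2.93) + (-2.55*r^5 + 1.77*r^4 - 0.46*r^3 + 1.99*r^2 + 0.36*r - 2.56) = -3.52*r^5 - 0.77*r^4 + 4.22*r^3 + 5.09*r^2 + 2.66*r - 5.49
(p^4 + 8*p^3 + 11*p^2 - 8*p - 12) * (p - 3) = p^5 + 5*p^4 - 13*p^3 - 41*p^2 + 12*p + 36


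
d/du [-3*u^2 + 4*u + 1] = 4 - 6*u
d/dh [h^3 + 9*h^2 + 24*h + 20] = 3*h^2 + 18*h + 24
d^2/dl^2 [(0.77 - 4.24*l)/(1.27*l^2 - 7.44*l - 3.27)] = ((2.54*l - 7.44)*(4.24*l - 0.77)*(5.08*l - 14.88) + (32.3088*l - 65.047)*(-1.27*l^2 + 7.44*l + 3.27))/(-1.27*l^2 + 7.44*l + 3.27)^3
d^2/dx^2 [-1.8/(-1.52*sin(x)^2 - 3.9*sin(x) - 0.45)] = (-16.63488*sin(x)^4 - 32.0112*sin(x)^3 + 2.49912*sin(x)^2 + 67.1814*sin(x) + 52.2936)/(1.52*sin(x)^2 + 3.9*sin(x) + 0.45)^3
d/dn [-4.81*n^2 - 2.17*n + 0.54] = -9.62*n - 2.17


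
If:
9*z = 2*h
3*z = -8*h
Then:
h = 0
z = 0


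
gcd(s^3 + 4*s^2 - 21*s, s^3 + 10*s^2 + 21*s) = s^2 + 7*s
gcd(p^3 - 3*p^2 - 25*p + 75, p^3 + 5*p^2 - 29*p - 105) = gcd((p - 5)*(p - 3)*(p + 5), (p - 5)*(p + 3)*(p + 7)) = p - 5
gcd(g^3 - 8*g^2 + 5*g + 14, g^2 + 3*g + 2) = g + 1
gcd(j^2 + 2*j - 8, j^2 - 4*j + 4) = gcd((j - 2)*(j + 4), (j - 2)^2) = j - 2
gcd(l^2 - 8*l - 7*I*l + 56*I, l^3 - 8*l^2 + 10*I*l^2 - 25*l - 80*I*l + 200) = l - 8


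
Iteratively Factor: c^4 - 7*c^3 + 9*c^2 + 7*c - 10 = (c - 1)*(c^3 - 6*c^2 + 3*c + 10) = (c - 2)*(c - 1)*(c^2 - 4*c - 5) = (c - 5)*(c - 2)*(c - 1)*(c + 1)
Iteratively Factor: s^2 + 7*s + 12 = (s + 3)*(s + 4)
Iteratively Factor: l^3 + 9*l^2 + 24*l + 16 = (l + 4)*(l^2 + 5*l + 4) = (l + 1)*(l + 4)*(l + 4)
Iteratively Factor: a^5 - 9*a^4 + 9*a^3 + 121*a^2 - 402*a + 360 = (a - 2)*(a^4 - 7*a^3 - 5*a^2 + 111*a - 180) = (a - 3)*(a - 2)*(a^3 - 4*a^2 - 17*a + 60) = (a - 3)^2*(a - 2)*(a^2 - a - 20) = (a - 3)^2*(a - 2)*(a + 4)*(a - 5)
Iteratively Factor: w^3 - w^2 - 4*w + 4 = (w - 2)*(w^2 + w - 2) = (w - 2)*(w - 1)*(w + 2)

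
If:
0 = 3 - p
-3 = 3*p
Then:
No Solution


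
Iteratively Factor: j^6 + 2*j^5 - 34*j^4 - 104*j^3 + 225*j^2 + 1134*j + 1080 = (j - 5)*(j^5 + 7*j^4 + j^3 - 99*j^2 - 270*j - 216) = (j - 5)*(j + 2)*(j^4 + 5*j^3 - 9*j^2 - 81*j - 108) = (j - 5)*(j + 2)*(j + 3)*(j^3 + 2*j^2 - 15*j - 36) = (j - 5)*(j + 2)*(j + 3)^2*(j^2 - j - 12) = (j - 5)*(j + 2)*(j + 3)^3*(j - 4)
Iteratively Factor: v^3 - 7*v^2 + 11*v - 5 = (v - 5)*(v^2 - 2*v + 1) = (v - 5)*(v - 1)*(v - 1)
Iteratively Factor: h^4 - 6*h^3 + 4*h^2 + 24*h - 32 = (h + 2)*(h^3 - 8*h^2 + 20*h - 16) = (h - 2)*(h + 2)*(h^2 - 6*h + 8) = (h - 4)*(h - 2)*(h + 2)*(h - 2)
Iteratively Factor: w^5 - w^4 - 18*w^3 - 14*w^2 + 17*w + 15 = (w + 1)*(w^4 - 2*w^3 - 16*w^2 + 2*w + 15) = (w - 5)*(w + 1)*(w^3 + 3*w^2 - w - 3) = (w - 5)*(w - 1)*(w + 1)*(w^2 + 4*w + 3) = (w - 5)*(w - 1)*(w + 1)*(w + 3)*(w + 1)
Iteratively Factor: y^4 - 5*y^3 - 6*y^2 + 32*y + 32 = (y - 4)*(y^3 - y^2 - 10*y - 8) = (y - 4)*(y + 1)*(y^2 - 2*y - 8) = (y - 4)^2*(y + 1)*(y + 2)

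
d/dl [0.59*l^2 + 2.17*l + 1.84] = 1.18*l + 2.17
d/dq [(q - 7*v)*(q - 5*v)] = 2*q - 12*v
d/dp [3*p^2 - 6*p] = 6*p - 6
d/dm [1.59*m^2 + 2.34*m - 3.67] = 3.18*m + 2.34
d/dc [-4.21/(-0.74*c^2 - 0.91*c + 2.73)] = (-6.2308*c - 3.8311)/(0.74*c^2 + 0.91*c - 2.73)^2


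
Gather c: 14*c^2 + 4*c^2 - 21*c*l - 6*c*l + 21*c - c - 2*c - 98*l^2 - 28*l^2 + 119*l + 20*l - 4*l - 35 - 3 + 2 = 18*c^2 + c*(18 - 27*l) - 126*l^2 + 135*l - 36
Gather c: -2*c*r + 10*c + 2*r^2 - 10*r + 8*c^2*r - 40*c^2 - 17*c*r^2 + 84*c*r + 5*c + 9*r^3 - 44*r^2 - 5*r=c^2*(8*r - 40) + c*(-17*r^2 + 82*r + 15) + 9*r^3 - 42*r^2 - 15*r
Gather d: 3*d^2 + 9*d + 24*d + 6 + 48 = 3*d^2 + 33*d + 54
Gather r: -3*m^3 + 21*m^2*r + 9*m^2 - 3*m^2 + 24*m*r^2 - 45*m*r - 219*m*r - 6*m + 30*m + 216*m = -3*m^3 + 6*m^2 + 24*m*r^2 + 240*m + r*(21*m^2 - 264*m)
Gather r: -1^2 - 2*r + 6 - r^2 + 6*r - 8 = -r^2 + 4*r - 3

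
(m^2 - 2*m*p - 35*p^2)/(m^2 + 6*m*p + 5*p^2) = (m - 7*p)/(m + p)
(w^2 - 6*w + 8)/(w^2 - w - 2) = (w - 4)/(w + 1)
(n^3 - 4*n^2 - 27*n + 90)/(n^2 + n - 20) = (n^2 - 9*n + 18)/(n - 4)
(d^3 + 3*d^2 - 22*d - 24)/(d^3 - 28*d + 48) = (d + 1)/(d - 2)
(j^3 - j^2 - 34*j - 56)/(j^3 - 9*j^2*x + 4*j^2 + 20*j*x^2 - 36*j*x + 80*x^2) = (j^2 - 5*j - 14)/(j^2 - 9*j*x + 20*x^2)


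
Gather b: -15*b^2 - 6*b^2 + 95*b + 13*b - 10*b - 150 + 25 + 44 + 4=-21*b^2 + 98*b - 77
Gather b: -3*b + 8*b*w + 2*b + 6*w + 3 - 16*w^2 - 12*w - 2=b*(8*w - 1) - 16*w^2 - 6*w + 1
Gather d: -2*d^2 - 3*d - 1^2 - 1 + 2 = -2*d^2 - 3*d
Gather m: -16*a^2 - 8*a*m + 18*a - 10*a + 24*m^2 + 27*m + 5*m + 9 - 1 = -16*a^2 + 8*a + 24*m^2 + m*(32 - 8*a) + 8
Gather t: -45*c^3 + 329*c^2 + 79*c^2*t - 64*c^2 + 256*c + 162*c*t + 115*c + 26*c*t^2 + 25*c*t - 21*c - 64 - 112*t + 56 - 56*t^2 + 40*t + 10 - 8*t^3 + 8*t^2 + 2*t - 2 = -45*c^3 + 265*c^2 + 350*c - 8*t^3 + t^2*(26*c - 48) + t*(79*c^2 + 187*c - 70)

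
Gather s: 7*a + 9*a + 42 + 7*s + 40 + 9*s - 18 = 16*a + 16*s + 64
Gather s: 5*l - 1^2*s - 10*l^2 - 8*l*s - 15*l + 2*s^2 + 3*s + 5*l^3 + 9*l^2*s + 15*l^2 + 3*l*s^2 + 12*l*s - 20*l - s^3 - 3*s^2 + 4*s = 5*l^3 + 5*l^2 - 30*l - s^3 + s^2*(3*l - 1) + s*(9*l^2 + 4*l + 6)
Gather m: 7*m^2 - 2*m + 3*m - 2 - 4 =7*m^2 + m - 6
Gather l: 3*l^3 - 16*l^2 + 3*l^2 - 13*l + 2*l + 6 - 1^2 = 3*l^3 - 13*l^2 - 11*l + 5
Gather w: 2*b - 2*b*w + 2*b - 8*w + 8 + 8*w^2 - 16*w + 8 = 4*b + 8*w^2 + w*(-2*b - 24) + 16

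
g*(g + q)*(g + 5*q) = g^3 + 6*g^2*q + 5*g*q^2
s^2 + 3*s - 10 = (s - 2)*(s + 5)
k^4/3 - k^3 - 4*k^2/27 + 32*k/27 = k*(k/3 + 1/3)*(k - 8/3)*(k - 4/3)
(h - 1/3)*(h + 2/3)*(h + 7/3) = h^3 + 8*h^2/3 + 5*h/9 - 14/27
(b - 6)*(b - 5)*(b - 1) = b^3 - 12*b^2 + 41*b - 30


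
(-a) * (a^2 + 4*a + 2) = -a^3 - 4*a^2 - 2*a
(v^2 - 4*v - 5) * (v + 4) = v^3 - 21*v - 20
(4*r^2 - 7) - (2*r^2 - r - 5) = 2*r^2 + r - 2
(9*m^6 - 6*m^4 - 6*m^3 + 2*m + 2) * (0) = 0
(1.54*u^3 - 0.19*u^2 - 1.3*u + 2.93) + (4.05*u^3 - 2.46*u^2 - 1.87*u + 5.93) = 5.59*u^3 - 2.65*u^2 - 3.17*u + 8.86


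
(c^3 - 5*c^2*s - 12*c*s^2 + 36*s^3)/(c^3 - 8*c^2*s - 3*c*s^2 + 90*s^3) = (-c + 2*s)/(-c + 5*s)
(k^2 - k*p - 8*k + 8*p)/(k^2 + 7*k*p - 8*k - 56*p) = (k - p)/(k + 7*p)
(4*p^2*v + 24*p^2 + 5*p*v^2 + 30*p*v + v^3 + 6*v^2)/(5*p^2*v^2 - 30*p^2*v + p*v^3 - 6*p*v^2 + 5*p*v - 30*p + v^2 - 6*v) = (4*p^2*v + 24*p^2 + 5*p*v^2 + 30*p*v + v^3 + 6*v^2)/(5*p^2*v^2 - 30*p^2*v + p*v^3 - 6*p*v^2 + 5*p*v - 30*p + v^2 - 6*v)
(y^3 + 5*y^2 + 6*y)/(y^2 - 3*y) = (y^2 + 5*y + 6)/(y - 3)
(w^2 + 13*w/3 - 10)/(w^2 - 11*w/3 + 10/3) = (w + 6)/(w - 2)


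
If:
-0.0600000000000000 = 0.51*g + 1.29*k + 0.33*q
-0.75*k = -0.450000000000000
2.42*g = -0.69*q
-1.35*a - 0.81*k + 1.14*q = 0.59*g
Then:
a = -4.74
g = 1.29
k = 0.60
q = -4.52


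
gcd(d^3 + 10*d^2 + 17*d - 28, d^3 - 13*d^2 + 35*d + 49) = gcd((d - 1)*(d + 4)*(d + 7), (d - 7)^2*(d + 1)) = 1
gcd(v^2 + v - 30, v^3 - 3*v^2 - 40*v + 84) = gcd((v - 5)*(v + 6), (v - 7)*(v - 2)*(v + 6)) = v + 6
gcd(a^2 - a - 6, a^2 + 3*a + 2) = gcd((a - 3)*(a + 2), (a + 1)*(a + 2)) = a + 2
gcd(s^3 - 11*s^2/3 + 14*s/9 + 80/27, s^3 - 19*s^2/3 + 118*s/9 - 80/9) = s^2 - 13*s/3 + 40/9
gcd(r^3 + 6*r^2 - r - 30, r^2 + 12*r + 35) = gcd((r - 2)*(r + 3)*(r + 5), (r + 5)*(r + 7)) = r + 5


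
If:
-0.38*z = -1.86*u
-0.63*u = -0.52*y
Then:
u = 0.204301075268817*z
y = 0.247518610421836*z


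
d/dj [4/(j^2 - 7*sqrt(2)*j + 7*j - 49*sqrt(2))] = 4*(-2*j - 7 + 7*sqrt(2))/(j^2 - 7*sqrt(2)*j + 7*j - 49*sqrt(2))^2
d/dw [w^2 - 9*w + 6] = 2*w - 9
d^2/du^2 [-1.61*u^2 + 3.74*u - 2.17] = -3.22000000000000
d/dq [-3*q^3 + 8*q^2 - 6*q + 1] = -9*q^2 + 16*q - 6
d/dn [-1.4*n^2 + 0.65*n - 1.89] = 0.65 - 2.8*n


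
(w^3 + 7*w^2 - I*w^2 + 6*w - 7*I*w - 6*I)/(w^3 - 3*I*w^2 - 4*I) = (w^3 + w^2*(7 - I) + w*(6 - 7*I) - 6*I)/(w^3 - 3*I*w^2 - 4*I)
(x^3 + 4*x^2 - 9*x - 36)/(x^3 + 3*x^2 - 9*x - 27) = (x + 4)/(x + 3)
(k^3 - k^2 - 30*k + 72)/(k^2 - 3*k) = k + 2 - 24/k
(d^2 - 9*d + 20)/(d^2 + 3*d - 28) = (d - 5)/(d + 7)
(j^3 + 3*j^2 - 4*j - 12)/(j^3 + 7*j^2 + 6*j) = (j^3 + 3*j^2 - 4*j - 12)/(j*(j^2 + 7*j + 6))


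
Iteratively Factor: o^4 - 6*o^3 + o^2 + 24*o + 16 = (o - 4)*(o^3 - 2*o^2 - 7*o - 4) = (o - 4)*(o + 1)*(o^2 - 3*o - 4) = (o - 4)^2*(o + 1)*(o + 1)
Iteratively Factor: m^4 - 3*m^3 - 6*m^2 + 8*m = (m - 4)*(m^3 + m^2 - 2*m) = m*(m - 4)*(m^2 + m - 2) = m*(m - 4)*(m - 1)*(m + 2)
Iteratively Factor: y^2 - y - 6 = (y - 3)*(y + 2)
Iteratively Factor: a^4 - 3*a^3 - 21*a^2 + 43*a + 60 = (a + 4)*(a^3 - 7*a^2 + 7*a + 15) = (a - 5)*(a + 4)*(a^2 - 2*a - 3) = (a - 5)*(a + 1)*(a + 4)*(a - 3)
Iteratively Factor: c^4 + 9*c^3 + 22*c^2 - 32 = (c + 4)*(c^3 + 5*c^2 + 2*c - 8) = (c + 4)^2*(c^2 + c - 2) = (c + 2)*(c + 4)^2*(c - 1)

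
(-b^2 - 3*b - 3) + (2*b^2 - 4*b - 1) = b^2 - 7*b - 4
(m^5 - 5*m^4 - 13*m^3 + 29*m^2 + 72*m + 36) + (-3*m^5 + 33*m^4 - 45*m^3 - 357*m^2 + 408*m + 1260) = -2*m^5 + 28*m^4 - 58*m^3 - 328*m^2 + 480*m + 1296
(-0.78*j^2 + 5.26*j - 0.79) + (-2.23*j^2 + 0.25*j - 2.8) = -3.01*j^2 + 5.51*j - 3.59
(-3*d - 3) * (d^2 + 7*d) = -3*d^3 - 24*d^2 - 21*d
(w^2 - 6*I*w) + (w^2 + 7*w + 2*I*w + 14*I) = 2*w^2 + 7*w - 4*I*w + 14*I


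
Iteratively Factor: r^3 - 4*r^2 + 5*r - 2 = (r - 1)*(r^2 - 3*r + 2) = (r - 1)^2*(r - 2)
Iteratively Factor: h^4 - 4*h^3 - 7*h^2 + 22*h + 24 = (h - 3)*(h^3 - h^2 - 10*h - 8) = (h - 3)*(h + 1)*(h^2 - 2*h - 8) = (h - 4)*(h - 3)*(h + 1)*(h + 2)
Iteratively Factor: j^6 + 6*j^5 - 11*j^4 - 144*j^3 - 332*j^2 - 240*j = (j - 5)*(j^5 + 11*j^4 + 44*j^3 + 76*j^2 + 48*j) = (j - 5)*(j + 2)*(j^4 + 9*j^3 + 26*j^2 + 24*j) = (j - 5)*(j + 2)*(j + 3)*(j^3 + 6*j^2 + 8*j) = j*(j - 5)*(j + 2)*(j + 3)*(j^2 + 6*j + 8) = j*(j - 5)*(j + 2)*(j + 3)*(j + 4)*(j + 2)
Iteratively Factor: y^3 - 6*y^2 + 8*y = (y - 4)*(y^2 - 2*y) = y*(y - 4)*(y - 2)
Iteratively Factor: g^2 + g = (g)*(g + 1)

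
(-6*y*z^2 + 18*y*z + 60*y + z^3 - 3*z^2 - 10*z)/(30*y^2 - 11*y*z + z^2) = (-z^2 + 3*z + 10)/(5*y - z)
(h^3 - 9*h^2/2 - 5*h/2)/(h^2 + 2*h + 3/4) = 2*h*(h - 5)/(2*h + 3)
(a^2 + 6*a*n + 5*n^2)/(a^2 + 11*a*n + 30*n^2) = (a + n)/(a + 6*n)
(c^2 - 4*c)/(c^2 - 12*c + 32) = c/(c - 8)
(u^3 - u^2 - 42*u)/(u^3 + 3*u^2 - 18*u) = (u - 7)/(u - 3)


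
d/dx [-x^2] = -2*x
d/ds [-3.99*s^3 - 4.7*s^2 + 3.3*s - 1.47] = -11.97*s^2 - 9.4*s + 3.3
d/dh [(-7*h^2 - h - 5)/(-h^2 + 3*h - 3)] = 2*(-11*h^2 + 16*h + 9)/(h^4 - 6*h^3 + 15*h^2 - 18*h + 9)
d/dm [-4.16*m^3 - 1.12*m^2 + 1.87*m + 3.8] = -12.48*m^2 - 2.24*m + 1.87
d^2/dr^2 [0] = 0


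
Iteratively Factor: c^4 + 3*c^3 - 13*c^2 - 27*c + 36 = (c + 4)*(c^3 - c^2 - 9*c + 9) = (c - 1)*(c + 4)*(c^2 - 9) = (c - 3)*(c - 1)*(c + 4)*(c + 3)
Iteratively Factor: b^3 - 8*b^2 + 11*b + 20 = (b - 5)*(b^2 - 3*b - 4) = (b - 5)*(b + 1)*(b - 4)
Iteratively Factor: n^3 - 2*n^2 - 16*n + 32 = (n - 2)*(n^2 - 16) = (n - 4)*(n - 2)*(n + 4)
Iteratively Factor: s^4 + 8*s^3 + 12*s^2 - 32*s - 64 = (s + 4)*(s^3 + 4*s^2 - 4*s - 16) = (s + 4)^2*(s^2 - 4) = (s + 2)*(s + 4)^2*(s - 2)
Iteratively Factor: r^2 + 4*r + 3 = (r + 1)*(r + 3)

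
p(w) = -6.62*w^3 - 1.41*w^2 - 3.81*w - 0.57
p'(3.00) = -191.01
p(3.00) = -203.43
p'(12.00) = -2897.49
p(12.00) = -11688.69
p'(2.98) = -188.58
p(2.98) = -199.63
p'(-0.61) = -9.48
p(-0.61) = 2.73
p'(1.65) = -62.53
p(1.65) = -40.43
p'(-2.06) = -82.28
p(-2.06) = 59.17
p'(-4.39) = -374.17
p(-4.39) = 549.06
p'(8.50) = -1462.66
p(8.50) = -4200.34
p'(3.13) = -207.20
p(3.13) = -229.31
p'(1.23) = -37.32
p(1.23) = -19.71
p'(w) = -19.86*w^2 - 2.82*w - 3.81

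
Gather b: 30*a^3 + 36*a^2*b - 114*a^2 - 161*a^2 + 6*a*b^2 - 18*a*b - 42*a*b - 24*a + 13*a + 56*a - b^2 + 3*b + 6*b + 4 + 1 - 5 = 30*a^3 - 275*a^2 + 45*a + b^2*(6*a - 1) + b*(36*a^2 - 60*a + 9)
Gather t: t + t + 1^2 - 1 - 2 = 2*t - 2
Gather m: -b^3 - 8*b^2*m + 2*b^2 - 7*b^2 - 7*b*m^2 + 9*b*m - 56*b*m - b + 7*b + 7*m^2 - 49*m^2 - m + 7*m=-b^3 - 5*b^2 + 6*b + m^2*(-7*b - 42) + m*(-8*b^2 - 47*b + 6)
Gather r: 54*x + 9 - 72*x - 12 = -18*x - 3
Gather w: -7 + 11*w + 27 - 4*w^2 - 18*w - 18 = -4*w^2 - 7*w + 2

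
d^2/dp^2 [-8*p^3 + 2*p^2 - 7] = 4 - 48*p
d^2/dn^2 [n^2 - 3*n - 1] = 2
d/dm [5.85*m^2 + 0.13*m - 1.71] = 11.7*m + 0.13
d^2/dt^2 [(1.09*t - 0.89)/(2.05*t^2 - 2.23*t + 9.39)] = ((8.5104 - 13.407*t)*(2.05*t^2 - 2.23*t + 9.39) + (1.09*t - 0.89)*(4.1*t - 2.23)*(8.2*t - 4.46))/(2.05*t^2 - 2.23*t + 9.39)^3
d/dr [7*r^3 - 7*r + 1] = 21*r^2 - 7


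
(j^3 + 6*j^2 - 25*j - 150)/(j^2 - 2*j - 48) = (j^2 - 25)/(j - 8)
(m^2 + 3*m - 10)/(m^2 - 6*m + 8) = (m + 5)/(m - 4)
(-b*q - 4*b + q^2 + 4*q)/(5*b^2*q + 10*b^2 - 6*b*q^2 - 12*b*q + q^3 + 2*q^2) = (q + 4)/(-5*b*q - 10*b + q^2 + 2*q)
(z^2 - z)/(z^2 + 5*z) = (z - 1)/(z + 5)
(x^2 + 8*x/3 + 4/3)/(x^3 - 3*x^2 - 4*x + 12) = (x + 2/3)/(x^2 - 5*x + 6)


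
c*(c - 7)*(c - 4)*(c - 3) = c^4 - 14*c^3 + 61*c^2 - 84*c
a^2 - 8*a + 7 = (a - 7)*(a - 1)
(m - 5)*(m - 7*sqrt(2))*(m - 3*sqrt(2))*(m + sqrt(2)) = m^4 - 9*sqrt(2)*m^3 - 5*m^3 + 22*m^2 + 45*sqrt(2)*m^2 - 110*m + 42*sqrt(2)*m - 210*sqrt(2)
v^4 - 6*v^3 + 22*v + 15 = (v - 5)*(v - 3)*(v + 1)^2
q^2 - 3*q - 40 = (q - 8)*(q + 5)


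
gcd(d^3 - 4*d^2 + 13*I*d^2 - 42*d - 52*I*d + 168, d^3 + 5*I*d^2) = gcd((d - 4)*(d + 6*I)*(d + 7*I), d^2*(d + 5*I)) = 1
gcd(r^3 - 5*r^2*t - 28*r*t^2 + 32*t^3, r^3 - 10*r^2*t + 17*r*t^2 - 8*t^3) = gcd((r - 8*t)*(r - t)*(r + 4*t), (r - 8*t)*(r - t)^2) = r^2 - 9*r*t + 8*t^2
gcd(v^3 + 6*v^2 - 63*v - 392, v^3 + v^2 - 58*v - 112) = v^2 - v - 56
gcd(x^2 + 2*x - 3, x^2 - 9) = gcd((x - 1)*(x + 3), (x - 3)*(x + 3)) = x + 3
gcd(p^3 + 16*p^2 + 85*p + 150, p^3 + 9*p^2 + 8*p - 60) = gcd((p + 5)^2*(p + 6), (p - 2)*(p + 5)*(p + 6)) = p^2 + 11*p + 30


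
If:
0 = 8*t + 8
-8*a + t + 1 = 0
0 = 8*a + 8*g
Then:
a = 0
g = 0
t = -1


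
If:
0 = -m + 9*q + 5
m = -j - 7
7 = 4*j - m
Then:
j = 0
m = -7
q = -4/3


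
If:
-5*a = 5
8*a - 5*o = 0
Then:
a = -1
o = -8/5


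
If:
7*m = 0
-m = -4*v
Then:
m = 0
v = 0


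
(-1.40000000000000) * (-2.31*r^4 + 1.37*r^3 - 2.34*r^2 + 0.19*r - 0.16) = 3.234*r^4 - 1.918*r^3 + 3.276*r^2 - 0.266*r + 0.224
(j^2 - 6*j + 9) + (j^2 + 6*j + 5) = 2*j^2 + 14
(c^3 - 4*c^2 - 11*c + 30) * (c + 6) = c^4 + 2*c^3 - 35*c^2 - 36*c + 180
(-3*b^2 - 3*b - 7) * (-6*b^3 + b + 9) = 18*b^5 + 18*b^4 + 39*b^3 - 30*b^2 - 34*b - 63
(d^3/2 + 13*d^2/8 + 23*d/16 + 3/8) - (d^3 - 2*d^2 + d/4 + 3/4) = -d^3/2 + 29*d^2/8 + 19*d/16 - 3/8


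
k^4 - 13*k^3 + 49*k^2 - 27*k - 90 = (k - 6)*(k - 5)*(k - 3)*(k + 1)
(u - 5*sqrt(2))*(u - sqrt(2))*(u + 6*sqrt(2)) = u^3 - 62*u + 60*sqrt(2)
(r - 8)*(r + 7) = r^2 - r - 56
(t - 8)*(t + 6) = t^2 - 2*t - 48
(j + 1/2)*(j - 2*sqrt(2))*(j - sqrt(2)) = j^3 - 3*sqrt(2)*j^2 + j^2/2 - 3*sqrt(2)*j/2 + 4*j + 2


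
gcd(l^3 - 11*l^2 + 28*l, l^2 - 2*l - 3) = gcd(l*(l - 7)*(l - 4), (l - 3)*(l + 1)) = 1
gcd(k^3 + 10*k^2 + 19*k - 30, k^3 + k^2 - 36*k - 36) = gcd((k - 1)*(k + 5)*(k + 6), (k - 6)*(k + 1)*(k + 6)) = k + 6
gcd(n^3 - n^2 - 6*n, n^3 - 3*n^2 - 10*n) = n^2 + 2*n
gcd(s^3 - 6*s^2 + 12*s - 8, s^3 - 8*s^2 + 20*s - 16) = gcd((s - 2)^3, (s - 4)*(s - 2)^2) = s^2 - 4*s + 4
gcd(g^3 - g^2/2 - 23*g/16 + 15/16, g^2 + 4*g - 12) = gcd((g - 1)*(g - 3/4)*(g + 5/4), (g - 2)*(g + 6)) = 1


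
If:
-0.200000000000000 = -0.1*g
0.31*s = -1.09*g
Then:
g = 2.00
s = -7.03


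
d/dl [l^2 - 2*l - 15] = 2*l - 2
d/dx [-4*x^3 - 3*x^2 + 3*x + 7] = -12*x^2 - 6*x + 3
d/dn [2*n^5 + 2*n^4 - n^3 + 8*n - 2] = 10*n^4 + 8*n^3 - 3*n^2 + 8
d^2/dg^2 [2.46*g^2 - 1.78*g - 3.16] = 4.92000000000000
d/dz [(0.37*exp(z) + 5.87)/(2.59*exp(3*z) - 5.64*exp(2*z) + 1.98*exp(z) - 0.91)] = (-1.9166*exp(3*z) - 43.5231*exp(2*z) + 66.2136*exp(z) - 11.9593)*exp(z)/(6.7081*exp(6*z) - 29.2152*exp(5*z) + 42.066*exp(4*z) - 27.0482*exp(3*z) + 14.1852*exp(2*z) - 3.6036*exp(z) + 0.8281)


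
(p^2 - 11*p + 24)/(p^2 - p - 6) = (p - 8)/(p + 2)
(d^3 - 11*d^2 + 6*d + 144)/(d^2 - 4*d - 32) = (d^2 - 3*d - 18)/(d + 4)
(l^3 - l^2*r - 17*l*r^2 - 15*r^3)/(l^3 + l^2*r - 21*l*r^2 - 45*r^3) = (l + r)/(l + 3*r)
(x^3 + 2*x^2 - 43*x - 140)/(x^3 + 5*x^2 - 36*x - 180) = (x^2 - 3*x - 28)/(x^2 - 36)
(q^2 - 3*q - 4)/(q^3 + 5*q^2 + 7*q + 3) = (q - 4)/(q^2 + 4*q + 3)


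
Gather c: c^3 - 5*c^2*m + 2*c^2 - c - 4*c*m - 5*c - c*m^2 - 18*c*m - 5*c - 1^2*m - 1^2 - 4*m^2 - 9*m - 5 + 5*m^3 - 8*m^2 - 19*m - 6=c^3 + c^2*(2 - 5*m) + c*(-m^2 - 22*m - 11) + 5*m^3 - 12*m^2 - 29*m - 12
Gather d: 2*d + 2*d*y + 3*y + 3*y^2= d*(2*y + 2) + 3*y^2 + 3*y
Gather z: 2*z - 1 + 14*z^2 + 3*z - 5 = 14*z^2 + 5*z - 6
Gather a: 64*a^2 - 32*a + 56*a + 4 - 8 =64*a^2 + 24*a - 4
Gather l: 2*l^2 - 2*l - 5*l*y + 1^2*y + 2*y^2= 2*l^2 + l*(-5*y - 2) + 2*y^2 + y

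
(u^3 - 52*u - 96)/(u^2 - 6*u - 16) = u + 6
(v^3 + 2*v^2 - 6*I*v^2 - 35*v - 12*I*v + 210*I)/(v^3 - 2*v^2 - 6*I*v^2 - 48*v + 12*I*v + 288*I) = (v^2 + 2*v - 35)/(v^2 - 2*v - 48)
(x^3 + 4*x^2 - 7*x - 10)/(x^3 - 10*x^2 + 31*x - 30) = (x^2 + 6*x + 5)/(x^2 - 8*x + 15)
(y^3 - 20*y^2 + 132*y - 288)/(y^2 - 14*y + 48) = y - 6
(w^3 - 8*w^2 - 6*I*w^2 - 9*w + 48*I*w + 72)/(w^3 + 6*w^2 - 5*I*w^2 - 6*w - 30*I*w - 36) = (w^2 - w*(8 + 3*I) + 24*I)/(w^2 + 2*w*(3 - I) - 12*I)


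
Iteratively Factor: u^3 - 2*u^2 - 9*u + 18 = (u + 3)*(u^2 - 5*u + 6) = (u - 3)*(u + 3)*(u - 2)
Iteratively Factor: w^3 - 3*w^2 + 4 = (w - 2)*(w^2 - w - 2) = (w - 2)*(w + 1)*(w - 2)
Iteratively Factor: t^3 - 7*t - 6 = (t + 2)*(t^2 - 2*t - 3) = (t - 3)*(t + 2)*(t + 1)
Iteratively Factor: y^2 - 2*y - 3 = (y + 1)*(y - 3)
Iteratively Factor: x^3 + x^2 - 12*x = (x + 4)*(x^2 - 3*x) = x*(x + 4)*(x - 3)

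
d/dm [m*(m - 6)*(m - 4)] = 3*m^2 - 20*m + 24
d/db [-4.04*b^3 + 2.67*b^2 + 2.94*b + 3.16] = -12.12*b^2 + 5.34*b + 2.94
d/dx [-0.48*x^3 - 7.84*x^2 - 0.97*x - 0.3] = -1.44*x^2 - 15.68*x - 0.97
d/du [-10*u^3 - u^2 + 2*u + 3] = -30*u^2 - 2*u + 2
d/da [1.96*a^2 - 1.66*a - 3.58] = 3.92*a - 1.66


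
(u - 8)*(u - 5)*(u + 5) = u^3 - 8*u^2 - 25*u + 200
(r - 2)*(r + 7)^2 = r^3 + 12*r^2 + 21*r - 98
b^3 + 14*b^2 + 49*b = b*(b + 7)^2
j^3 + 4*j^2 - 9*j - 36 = (j - 3)*(j + 3)*(j + 4)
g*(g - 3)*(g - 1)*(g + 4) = g^4 - 13*g^2 + 12*g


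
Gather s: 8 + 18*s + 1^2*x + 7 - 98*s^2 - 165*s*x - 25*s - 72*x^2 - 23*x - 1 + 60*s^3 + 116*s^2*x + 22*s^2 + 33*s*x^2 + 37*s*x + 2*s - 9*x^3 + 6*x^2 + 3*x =60*s^3 + s^2*(116*x - 76) + s*(33*x^2 - 128*x - 5) - 9*x^3 - 66*x^2 - 19*x + 14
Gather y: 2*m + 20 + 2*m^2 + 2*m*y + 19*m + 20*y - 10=2*m^2 + 21*m + y*(2*m + 20) + 10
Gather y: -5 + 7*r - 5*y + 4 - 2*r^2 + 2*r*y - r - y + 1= -2*r^2 + 6*r + y*(2*r - 6)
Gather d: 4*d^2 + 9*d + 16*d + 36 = 4*d^2 + 25*d + 36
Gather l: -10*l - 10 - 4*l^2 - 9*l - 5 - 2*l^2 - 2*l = -6*l^2 - 21*l - 15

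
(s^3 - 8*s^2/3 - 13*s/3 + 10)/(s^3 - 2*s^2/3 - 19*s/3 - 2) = (3*s - 5)/(3*s + 1)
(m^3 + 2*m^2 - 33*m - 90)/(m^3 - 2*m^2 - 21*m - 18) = (m + 5)/(m + 1)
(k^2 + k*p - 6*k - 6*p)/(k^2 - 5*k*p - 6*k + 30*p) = (-k - p)/(-k + 5*p)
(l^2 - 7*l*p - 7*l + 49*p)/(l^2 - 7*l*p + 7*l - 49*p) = (l - 7)/(l + 7)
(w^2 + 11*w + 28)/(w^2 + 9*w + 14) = (w + 4)/(w + 2)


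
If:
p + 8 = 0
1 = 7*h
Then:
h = 1/7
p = -8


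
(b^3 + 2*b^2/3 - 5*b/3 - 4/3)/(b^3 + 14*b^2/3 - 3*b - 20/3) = (b + 1)/(b + 5)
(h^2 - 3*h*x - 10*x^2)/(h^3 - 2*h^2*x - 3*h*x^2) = (-h^2 + 3*h*x + 10*x^2)/(h*(-h^2 + 2*h*x + 3*x^2))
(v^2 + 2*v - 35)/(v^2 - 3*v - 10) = (v + 7)/(v + 2)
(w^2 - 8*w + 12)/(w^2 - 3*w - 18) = (w - 2)/(w + 3)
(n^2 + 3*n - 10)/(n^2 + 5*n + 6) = (n^2 + 3*n - 10)/(n^2 + 5*n + 6)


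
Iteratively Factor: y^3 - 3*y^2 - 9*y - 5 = (y + 1)*(y^2 - 4*y - 5) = (y + 1)^2*(y - 5)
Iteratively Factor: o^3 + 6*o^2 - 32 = (o + 4)*(o^2 + 2*o - 8) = (o - 2)*(o + 4)*(o + 4)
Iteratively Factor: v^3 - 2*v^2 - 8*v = (v)*(v^2 - 2*v - 8) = v*(v + 2)*(v - 4)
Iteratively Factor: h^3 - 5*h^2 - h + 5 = (h - 1)*(h^2 - 4*h - 5) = (h - 1)*(h + 1)*(h - 5)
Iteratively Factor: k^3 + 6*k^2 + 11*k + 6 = (k + 2)*(k^2 + 4*k + 3) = (k + 1)*(k + 2)*(k + 3)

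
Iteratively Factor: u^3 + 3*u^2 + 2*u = (u + 2)*(u^2 + u) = (u + 1)*(u + 2)*(u)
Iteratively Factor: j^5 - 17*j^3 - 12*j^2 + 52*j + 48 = (j + 1)*(j^4 - j^3 - 16*j^2 + 4*j + 48) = (j + 1)*(j + 3)*(j^3 - 4*j^2 - 4*j + 16) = (j - 2)*(j + 1)*(j + 3)*(j^2 - 2*j - 8) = (j - 2)*(j + 1)*(j + 2)*(j + 3)*(j - 4)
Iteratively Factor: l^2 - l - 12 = (l + 3)*(l - 4)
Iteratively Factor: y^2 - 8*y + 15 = (y - 3)*(y - 5)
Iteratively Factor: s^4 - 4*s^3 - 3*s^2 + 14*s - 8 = (s - 1)*(s^3 - 3*s^2 - 6*s + 8) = (s - 1)^2*(s^2 - 2*s - 8) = (s - 1)^2*(s + 2)*(s - 4)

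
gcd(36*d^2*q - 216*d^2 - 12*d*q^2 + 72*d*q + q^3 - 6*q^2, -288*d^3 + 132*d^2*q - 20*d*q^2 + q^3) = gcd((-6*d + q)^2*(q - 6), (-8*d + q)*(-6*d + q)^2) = 36*d^2 - 12*d*q + q^2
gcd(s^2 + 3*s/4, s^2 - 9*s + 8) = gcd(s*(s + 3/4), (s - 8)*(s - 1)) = 1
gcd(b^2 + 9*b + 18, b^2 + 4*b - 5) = 1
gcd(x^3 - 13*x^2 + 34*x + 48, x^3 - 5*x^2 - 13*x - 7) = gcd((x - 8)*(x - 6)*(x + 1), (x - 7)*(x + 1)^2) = x + 1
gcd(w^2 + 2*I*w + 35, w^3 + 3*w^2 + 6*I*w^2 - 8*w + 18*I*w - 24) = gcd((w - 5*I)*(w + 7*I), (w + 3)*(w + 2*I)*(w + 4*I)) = 1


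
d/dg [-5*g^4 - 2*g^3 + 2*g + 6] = -20*g^3 - 6*g^2 + 2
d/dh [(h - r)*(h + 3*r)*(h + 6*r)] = 3*h^2 + 16*h*r + 9*r^2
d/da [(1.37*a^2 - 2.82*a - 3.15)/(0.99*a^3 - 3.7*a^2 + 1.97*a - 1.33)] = (-1.3563*a^4 + 5.5836*a^3 + 1.6204*a^2 - 26.9542*a + 9.9561)/(0.9801*a^6 - 7.326*a^5 + 17.5906*a^4 - 17.2114*a^3 + 13.7229*a^2 - 5.2402*a + 1.7689)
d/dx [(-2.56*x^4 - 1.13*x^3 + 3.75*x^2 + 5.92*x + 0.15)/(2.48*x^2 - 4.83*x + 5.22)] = (-12.6976*x^5 + 34.292*x^4 - 42.537*x^3 - 50.4899*x^2 + 38.406*x + 31.6269)/(6.1504*x^4 - 23.9568*x^3 + 49.2201*x^2 - 50.4252*x + 27.2484)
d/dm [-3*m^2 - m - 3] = -6*m - 1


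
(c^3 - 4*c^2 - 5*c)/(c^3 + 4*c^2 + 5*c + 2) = c*(c - 5)/(c^2 + 3*c + 2)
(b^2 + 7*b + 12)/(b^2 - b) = (b^2 + 7*b + 12)/(b*(b - 1))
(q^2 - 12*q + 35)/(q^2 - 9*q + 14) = (q - 5)/(q - 2)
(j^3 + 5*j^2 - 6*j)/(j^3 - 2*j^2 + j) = (j + 6)/(j - 1)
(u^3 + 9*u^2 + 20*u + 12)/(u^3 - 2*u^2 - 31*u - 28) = (u^2 + 8*u + 12)/(u^2 - 3*u - 28)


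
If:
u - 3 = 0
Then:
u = 3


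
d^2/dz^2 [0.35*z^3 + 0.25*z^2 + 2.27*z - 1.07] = 2.1*z + 0.5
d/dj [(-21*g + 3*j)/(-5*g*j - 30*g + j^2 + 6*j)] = 3*(-5*g*j - 30*g + j^2 + 6*j + (7*g - j)*(-5*g + 2*j + 6))/(5*g*j + 30*g - j^2 - 6*j)^2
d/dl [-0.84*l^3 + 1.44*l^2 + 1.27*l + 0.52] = -2.52*l^2 + 2.88*l + 1.27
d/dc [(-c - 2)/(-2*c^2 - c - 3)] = (2*c^2 + c - (c + 2)*(4*c + 1) + 3)/(2*c^2 + c + 3)^2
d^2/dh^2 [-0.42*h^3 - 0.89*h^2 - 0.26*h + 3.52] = -2.52*h - 1.78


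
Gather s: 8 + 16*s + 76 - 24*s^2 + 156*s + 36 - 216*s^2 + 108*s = -240*s^2 + 280*s + 120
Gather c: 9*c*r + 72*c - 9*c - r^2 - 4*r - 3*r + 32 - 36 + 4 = c*(9*r + 63) - r^2 - 7*r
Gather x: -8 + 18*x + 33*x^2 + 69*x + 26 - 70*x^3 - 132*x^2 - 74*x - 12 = -70*x^3 - 99*x^2 + 13*x + 6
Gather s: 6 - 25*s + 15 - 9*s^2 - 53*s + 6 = -9*s^2 - 78*s + 27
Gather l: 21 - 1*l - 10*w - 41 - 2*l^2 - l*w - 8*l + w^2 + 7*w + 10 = -2*l^2 + l*(-w - 9) + w^2 - 3*w - 10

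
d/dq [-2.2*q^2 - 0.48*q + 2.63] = -4.4*q - 0.48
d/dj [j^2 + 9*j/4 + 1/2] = 2*j + 9/4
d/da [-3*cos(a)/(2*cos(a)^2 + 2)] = 3*sin(a)^3/(2*(cos(a)^2 + 1)^2)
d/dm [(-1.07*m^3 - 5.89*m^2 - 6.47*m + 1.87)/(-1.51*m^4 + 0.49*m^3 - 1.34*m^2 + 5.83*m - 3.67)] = (-1.6157*m^6 - 17.7878*m^5 - 24.9892*m^4 + 5.1592*m^3 - 33.9767*m^2 + 48.2442*m + 12.8428)/(2.2801*m^8 - 1.4798*m^7 + 4.2869*m^6 - 18.9198*m^5 + 18.5924*m^4 - 19.221*m^3 + 43.8245*m^2 - 42.7922*m + 13.4689)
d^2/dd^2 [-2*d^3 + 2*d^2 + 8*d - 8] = 4 - 12*d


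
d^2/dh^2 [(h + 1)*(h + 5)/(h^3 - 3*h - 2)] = 2*(h^3 + 15*h^2 - 9*h + 13)/(h^6 - 3*h^5 - 3*h^4 + 11*h^3 + 6*h^2 - 12*h - 8)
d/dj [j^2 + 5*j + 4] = 2*j + 5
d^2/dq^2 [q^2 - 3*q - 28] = 2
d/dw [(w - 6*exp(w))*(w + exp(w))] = -5*w*exp(w) + 2*w - 12*exp(2*w) - 5*exp(w)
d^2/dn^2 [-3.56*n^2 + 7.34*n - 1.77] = -7.12000000000000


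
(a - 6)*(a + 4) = a^2 - 2*a - 24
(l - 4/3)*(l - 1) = l^2 - 7*l/3 + 4/3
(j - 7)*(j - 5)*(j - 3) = j^3 - 15*j^2 + 71*j - 105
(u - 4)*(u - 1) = u^2 - 5*u + 4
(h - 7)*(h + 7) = h^2 - 49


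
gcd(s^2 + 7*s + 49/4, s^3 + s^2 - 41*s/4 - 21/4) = s + 7/2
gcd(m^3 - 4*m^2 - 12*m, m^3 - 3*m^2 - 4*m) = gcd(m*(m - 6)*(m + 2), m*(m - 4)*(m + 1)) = m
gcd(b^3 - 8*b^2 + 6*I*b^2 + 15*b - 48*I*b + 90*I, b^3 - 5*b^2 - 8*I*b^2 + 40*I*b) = b - 5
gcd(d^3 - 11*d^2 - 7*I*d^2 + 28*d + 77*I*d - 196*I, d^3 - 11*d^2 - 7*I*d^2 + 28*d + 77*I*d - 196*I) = d^3 + d^2*(-11 - 7*I) + d*(28 + 77*I) - 196*I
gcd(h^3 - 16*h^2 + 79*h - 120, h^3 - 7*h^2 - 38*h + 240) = h^2 - 13*h + 40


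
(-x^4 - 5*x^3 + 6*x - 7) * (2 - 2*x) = 2*x^5 + 8*x^4 - 10*x^3 - 12*x^2 + 26*x - 14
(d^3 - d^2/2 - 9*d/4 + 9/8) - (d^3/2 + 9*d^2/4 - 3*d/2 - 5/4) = d^3/2 - 11*d^2/4 - 3*d/4 + 19/8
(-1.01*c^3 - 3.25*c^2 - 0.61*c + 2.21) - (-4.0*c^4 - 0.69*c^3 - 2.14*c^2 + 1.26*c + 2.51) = 4.0*c^4 - 0.32*c^3 - 1.11*c^2 - 1.87*c - 0.3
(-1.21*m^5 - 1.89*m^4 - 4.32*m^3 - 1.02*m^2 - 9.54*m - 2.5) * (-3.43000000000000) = 4.1503*m^5 + 6.4827*m^4 + 14.8176*m^3 + 3.4986*m^2 + 32.7222*m + 8.575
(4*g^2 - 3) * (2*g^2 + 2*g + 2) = 8*g^4 + 8*g^3 + 2*g^2 - 6*g - 6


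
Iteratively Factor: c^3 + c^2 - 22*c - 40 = (c + 4)*(c^2 - 3*c - 10) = (c - 5)*(c + 4)*(c + 2)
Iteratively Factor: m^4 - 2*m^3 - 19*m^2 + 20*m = (m - 5)*(m^3 + 3*m^2 - 4*m) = (m - 5)*(m - 1)*(m^2 + 4*m) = (m - 5)*(m - 1)*(m + 4)*(m)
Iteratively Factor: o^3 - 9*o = (o)*(o^2 - 9) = o*(o + 3)*(o - 3)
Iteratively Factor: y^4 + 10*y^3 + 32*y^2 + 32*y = (y + 4)*(y^3 + 6*y^2 + 8*y) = (y + 2)*(y + 4)*(y^2 + 4*y) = y*(y + 2)*(y + 4)*(y + 4)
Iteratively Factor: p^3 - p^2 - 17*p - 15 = (p + 1)*(p^2 - 2*p - 15) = (p + 1)*(p + 3)*(p - 5)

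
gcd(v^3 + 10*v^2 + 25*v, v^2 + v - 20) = v + 5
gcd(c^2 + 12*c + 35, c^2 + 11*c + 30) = c + 5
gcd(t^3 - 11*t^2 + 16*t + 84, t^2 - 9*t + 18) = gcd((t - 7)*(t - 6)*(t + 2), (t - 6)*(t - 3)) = t - 6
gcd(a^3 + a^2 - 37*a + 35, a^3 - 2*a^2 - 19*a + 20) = a^2 - 6*a + 5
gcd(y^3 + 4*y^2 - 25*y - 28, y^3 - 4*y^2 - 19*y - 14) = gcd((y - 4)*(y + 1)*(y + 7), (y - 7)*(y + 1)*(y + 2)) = y + 1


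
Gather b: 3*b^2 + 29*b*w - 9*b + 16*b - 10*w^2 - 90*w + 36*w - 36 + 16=3*b^2 + b*(29*w + 7) - 10*w^2 - 54*w - 20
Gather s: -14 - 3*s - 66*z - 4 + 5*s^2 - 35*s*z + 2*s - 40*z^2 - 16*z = 5*s^2 + s*(-35*z - 1) - 40*z^2 - 82*z - 18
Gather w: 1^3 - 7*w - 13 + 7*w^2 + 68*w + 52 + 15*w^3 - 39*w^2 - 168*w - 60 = 15*w^3 - 32*w^2 - 107*w - 20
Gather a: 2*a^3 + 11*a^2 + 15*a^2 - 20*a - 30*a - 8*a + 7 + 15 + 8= 2*a^3 + 26*a^2 - 58*a + 30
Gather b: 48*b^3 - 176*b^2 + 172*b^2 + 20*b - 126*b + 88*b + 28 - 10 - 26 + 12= 48*b^3 - 4*b^2 - 18*b + 4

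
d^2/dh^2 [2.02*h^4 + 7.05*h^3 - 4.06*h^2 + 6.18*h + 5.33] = 24.24*h^2 + 42.3*h - 8.12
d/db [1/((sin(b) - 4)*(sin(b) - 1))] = (5 - 2*sin(b))*cos(b)/((sin(b) - 4)^2*(sin(b) - 1)^2)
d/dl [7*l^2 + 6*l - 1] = 14*l + 6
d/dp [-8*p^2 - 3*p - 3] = -16*p - 3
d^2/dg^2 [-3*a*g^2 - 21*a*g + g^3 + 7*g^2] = -6*a + 6*g + 14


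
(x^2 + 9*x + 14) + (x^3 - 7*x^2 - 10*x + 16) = x^3 - 6*x^2 - x + 30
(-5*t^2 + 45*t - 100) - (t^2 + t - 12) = -6*t^2 + 44*t - 88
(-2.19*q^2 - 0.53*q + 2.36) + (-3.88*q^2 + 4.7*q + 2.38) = -6.07*q^2 + 4.17*q + 4.74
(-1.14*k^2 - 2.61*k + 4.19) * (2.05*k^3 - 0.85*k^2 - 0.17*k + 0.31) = -2.337*k^5 - 4.3815*k^4 + 11.0018*k^3 - 3.4712*k^2 - 1.5214*k + 1.2989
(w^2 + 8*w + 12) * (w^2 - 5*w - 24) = w^4 + 3*w^3 - 52*w^2 - 252*w - 288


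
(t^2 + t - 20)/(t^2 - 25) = (t - 4)/(t - 5)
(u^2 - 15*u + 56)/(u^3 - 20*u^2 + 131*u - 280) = 1/(u - 5)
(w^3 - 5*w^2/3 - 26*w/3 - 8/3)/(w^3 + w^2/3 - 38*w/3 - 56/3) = (3*w + 1)/(3*w + 7)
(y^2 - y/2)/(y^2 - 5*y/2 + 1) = y/(y - 2)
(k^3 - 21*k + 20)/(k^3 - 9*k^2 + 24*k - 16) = (k + 5)/(k - 4)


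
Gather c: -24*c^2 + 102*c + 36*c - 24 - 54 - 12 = -24*c^2 + 138*c - 90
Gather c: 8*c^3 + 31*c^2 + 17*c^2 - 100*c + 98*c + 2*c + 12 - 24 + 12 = 8*c^3 + 48*c^2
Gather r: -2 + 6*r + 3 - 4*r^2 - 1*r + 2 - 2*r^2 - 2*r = -6*r^2 + 3*r + 3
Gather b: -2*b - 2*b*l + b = b*(-2*l - 1)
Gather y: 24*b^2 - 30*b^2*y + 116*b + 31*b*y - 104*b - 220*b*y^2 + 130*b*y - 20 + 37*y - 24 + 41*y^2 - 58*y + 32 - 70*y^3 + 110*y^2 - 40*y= 24*b^2 + 12*b - 70*y^3 + y^2*(151 - 220*b) + y*(-30*b^2 + 161*b - 61) - 12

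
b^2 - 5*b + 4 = (b - 4)*(b - 1)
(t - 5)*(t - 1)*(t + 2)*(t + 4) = t^4 - 23*t^2 - 18*t + 40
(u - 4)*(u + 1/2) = u^2 - 7*u/2 - 2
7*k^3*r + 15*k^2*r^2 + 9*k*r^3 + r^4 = r*(k + r)^2*(7*k + r)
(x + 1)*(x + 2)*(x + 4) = x^3 + 7*x^2 + 14*x + 8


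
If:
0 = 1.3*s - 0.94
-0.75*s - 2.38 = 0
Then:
No Solution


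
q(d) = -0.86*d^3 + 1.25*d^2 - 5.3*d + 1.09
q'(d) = -2.58*d^2 + 2.5*d - 5.3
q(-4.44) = 124.54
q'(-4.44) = -67.26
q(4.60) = -80.55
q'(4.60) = -48.39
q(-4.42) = 123.20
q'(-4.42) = -66.75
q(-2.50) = 35.59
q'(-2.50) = -27.68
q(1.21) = -5.02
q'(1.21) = -6.05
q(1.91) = -10.47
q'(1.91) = -9.94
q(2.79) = -22.64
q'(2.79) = -18.41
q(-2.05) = 24.62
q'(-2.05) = -21.27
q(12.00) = -1368.59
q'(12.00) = -346.82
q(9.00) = -572.30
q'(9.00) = -191.78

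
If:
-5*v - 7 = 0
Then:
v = -7/5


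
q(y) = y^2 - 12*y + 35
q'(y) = 2*y - 12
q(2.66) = 10.16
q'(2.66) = -6.68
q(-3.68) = 92.70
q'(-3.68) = -19.36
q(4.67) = 0.77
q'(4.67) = -2.66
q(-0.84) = 45.79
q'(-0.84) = -13.68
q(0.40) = 30.36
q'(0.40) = -11.20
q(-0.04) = 35.48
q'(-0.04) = -12.08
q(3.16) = 7.07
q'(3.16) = -5.68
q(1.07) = 23.30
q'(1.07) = -9.86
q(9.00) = 8.00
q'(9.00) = 6.00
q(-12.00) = 323.00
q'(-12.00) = -36.00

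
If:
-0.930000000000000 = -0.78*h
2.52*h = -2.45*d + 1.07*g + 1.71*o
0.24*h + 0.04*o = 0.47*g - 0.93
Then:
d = 0.735128093790708*o - 0.0962958014629747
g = 0.0851063829787234*o + 2.58756137479542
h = 1.19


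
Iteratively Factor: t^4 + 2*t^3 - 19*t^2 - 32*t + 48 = (t - 1)*(t^3 + 3*t^2 - 16*t - 48) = (t - 1)*(t + 4)*(t^2 - t - 12) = (t - 1)*(t + 3)*(t + 4)*(t - 4)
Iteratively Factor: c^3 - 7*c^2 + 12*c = (c - 3)*(c^2 - 4*c) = (c - 4)*(c - 3)*(c)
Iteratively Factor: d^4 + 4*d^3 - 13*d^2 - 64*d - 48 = (d + 1)*(d^3 + 3*d^2 - 16*d - 48) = (d + 1)*(d + 4)*(d^2 - d - 12) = (d - 4)*(d + 1)*(d + 4)*(d + 3)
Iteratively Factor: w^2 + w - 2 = (w - 1)*(w + 2)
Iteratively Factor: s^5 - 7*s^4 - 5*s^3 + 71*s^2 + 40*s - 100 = (s + 2)*(s^4 - 9*s^3 + 13*s^2 + 45*s - 50) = (s - 5)*(s + 2)*(s^3 - 4*s^2 - 7*s + 10) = (s - 5)^2*(s + 2)*(s^2 + s - 2) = (s - 5)^2*(s - 1)*(s + 2)*(s + 2)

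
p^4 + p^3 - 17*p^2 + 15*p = p*(p - 3)*(p - 1)*(p + 5)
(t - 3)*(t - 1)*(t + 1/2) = t^3 - 7*t^2/2 + t + 3/2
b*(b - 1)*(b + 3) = b^3 + 2*b^2 - 3*b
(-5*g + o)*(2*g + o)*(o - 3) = -10*g^2*o + 30*g^2 - 3*g*o^2 + 9*g*o + o^3 - 3*o^2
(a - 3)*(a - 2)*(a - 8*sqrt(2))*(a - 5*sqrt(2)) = a^4 - 13*sqrt(2)*a^3 - 5*a^3 + 86*a^2 + 65*sqrt(2)*a^2 - 400*a - 78*sqrt(2)*a + 480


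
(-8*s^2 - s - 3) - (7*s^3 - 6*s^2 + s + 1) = -7*s^3 - 2*s^2 - 2*s - 4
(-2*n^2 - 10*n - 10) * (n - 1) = -2*n^3 - 8*n^2 + 10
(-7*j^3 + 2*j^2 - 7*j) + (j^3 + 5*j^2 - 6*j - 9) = -6*j^3 + 7*j^2 - 13*j - 9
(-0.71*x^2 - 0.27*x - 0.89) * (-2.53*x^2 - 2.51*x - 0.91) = 1.7963*x^4 + 2.4652*x^3 + 3.5755*x^2 + 2.4796*x + 0.8099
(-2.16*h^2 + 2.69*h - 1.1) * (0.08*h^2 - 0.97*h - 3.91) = -0.1728*h^4 + 2.3104*h^3 + 5.7483*h^2 - 9.4509*h + 4.301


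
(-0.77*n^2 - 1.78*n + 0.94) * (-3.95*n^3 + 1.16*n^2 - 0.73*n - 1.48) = 3.0415*n^5 + 6.1378*n^4 - 5.2157*n^3 + 3.5294*n^2 + 1.9482*n - 1.3912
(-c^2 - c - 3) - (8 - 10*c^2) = 9*c^2 - c - 11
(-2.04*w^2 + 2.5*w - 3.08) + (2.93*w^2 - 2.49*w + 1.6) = 0.89*w^2 + 0.00999999999999979*w - 1.48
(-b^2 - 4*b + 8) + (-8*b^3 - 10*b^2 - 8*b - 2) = -8*b^3 - 11*b^2 - 12*b + 6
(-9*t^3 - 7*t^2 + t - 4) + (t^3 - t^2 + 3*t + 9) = -8*t^3 - 8*t^2 + 4*t + 5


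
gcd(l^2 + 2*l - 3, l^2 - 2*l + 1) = l - 1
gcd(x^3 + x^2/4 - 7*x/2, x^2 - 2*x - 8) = x + 2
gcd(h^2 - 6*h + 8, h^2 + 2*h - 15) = 1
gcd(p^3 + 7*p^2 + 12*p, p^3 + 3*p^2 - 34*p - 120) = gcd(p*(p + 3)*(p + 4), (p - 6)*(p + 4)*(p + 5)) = p + 4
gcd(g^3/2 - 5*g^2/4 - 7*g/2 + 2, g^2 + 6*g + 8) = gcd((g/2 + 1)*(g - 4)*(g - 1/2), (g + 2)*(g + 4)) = g + 2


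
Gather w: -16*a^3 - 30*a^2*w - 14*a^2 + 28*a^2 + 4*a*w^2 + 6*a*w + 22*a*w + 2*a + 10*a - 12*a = -16*a^3 + 14*a^2 + 4*a*w^2 + w*(-30*a^2 + 28*a)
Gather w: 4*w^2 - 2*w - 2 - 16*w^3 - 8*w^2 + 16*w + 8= -16*w^3 - 4*w^2 + 14*w + 6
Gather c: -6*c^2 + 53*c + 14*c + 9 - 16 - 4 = -6*c^2 + 67*c - 11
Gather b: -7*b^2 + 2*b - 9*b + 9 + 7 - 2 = -7*b^2 - 7*b + 14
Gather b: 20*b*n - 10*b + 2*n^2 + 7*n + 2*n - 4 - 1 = b*(20*n - 10) + 2*n^2 + 9*n - 5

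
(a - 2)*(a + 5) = a^2 + 3*a - 10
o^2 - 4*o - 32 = (o - 8)*(o + 4)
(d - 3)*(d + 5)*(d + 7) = d^3 + 9*d^2 - d - 105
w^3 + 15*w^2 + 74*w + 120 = (w + 4)*(w + 5)*(w + 6)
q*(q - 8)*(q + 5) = q^3 - 3*q^2 - 40*q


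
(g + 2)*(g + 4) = g^2 + 6*g + 8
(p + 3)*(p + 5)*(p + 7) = p^3 + 15*p^2 + 71*p + 105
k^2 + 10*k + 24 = (k + 4)*(k + 6)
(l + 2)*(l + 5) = l^2 + 7*l + 10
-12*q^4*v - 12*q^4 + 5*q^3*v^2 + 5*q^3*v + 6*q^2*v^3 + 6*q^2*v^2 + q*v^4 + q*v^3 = (-q + v)*(3*q + v)*(4*q + v)*(q*v + q)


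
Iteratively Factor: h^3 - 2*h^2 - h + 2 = (h - 2)*(h^2 - 1) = (h - 2)*(h - 1)*(h + 1)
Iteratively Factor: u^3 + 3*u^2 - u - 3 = (u - 1)*(u^2 + 4*u + 3) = (u - 1)*(u + 3)*(u + 1)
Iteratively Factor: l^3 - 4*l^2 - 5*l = (l - 5)*(l^2 + l) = l*(l - 5)*(l + 1)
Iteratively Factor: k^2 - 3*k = (k - 3)*(k)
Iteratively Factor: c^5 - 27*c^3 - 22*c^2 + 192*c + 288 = (c - 4)*(c^4 + 4*c^3 - 11*c^2 - 66*c - 72) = (c - 4)*(c + 2)*(c^3 + 2*c^2 - 15*c - 36) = (c - 4)*(c + 2)*(c + 3)*(c^2 - c - 12) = (c - 4)^2*(c + 2)*(c + 3)*(c + 3)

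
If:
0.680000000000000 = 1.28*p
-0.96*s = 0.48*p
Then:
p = 0.53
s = -0.27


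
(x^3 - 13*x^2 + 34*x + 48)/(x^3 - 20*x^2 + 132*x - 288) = (x + 1)/(x - 6)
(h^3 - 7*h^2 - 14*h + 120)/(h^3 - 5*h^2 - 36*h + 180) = (h + 4)/(h + 6)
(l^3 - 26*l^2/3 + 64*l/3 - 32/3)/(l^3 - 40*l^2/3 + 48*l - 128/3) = (3*l^2 - 14*l + 8)/(3*l^2 - 28*l + 32)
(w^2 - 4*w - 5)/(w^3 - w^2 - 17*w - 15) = 1/(w + 3)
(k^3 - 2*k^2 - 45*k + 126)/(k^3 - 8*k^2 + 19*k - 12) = (k^2 + k - 42)/(k^2 - 5*k + 4)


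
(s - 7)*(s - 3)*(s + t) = s^3 + s^2*t - 10*s^2 - 10*s*t + 21*s + 21*t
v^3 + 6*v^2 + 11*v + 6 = (v + 1)*(v + 2)*(v + 3)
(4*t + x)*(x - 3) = 4*t*x - 12*t + x^2 - 3*x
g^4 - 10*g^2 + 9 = (g - 3)*(g - 1)*(g + 1)*(g + 3)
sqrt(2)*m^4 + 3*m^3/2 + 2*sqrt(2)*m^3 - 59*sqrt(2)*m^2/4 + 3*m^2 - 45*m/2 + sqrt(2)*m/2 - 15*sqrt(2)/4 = (m - 3)*(m + 5)*(m + sqrt(2)/2)*(sqrt(2)*m + 1/2)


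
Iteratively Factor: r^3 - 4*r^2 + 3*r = (r)*(r^2 - 4*r + 3) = r*(r - 1)*(r - 3)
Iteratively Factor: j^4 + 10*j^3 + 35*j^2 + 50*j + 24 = (j + 2)*(j^3 + 8*j^2 + 19*j + 12) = (j + 1)*(j + 2)*(j^2 + 7*j + 12) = (j + 1)*(j + 2)*(j + 3)*(j + 4)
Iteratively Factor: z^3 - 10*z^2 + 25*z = (z - 5)*(z^2 - 5*z) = z*(z - 5)*(z - 5)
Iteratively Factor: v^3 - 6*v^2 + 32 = (v - 4)*(v^2 - 2*v - 8) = (v - 4)*(v + 2)*(v - 4)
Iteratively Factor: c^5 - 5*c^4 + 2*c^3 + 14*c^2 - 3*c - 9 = (c - 3)*(c^4 - 2*c^3 - 4*c^2 + 2*c + 3) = (c - 3)^2*(c^3 + c^2 - c - 1) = (c - 3)^2*(c - 1)*(c^2 + 2*c + 1) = (c - 3)^2*(c - 1)*(c + 1)*(c + 1)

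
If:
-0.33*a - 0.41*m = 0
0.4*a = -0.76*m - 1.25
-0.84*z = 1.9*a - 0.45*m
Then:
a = 5.90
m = -4.75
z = -15.90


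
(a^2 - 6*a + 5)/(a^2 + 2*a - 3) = (a - 5)/(a + 3)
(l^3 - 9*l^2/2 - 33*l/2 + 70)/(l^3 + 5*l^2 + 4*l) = (2*l^2 - 17*l + 35)/(2*l*(l + 1))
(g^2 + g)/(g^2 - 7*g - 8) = g/(g - 8)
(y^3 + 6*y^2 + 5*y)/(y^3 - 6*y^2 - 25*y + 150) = y*(y + 1)/(y^2 - 11*y + 30)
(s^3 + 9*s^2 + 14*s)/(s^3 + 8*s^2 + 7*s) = (s + 2)/(s + 1)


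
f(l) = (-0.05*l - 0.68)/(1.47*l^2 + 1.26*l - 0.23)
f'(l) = (-2.94*l - 1.26)*(-0.05*l - 0.68)/(1.47*l^2 + 1.26*l - 0.23)^2 - 0.05/(1.47*l^2 + 1.26*l - 0.23) = (0.0735*l^2 + 1.9992*l + 0.8683)/(2.1609*l^4 + 3.7044*l^3 + 0.9114*l^2 - 0.5796*l + 0.0529)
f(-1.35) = -0.82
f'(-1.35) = -3.03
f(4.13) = -0.03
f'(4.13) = 0.01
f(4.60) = -0.02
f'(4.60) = 0.01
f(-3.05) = -0.05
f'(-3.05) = -0.05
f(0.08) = 5.71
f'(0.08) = 71.69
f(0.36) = -1.69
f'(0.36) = 9.32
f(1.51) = -0.15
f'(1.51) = 0.16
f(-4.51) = -0.02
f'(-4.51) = -0.01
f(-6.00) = -0.01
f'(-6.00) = -0.00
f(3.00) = -0.05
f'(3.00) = 0.03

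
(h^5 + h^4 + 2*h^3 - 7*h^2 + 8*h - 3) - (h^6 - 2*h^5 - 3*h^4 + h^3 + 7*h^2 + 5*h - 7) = -h^6 + 3*h^5 + 4*h^4 + h^3 - 14*h^2 + 3*h + 4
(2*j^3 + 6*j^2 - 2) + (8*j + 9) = 2*j^3 + 6*j^2 + 8*j + 7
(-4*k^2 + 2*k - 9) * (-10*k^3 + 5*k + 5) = 40*k^5 - 20*k^4 + 70*k^3 - 10*k^2 - 35*k - 45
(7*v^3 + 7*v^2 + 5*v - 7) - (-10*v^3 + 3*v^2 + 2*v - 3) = 17*v^3 + 4*v^2 + 3*v - 4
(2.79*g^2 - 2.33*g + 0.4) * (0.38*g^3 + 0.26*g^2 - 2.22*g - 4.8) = 1.0602*g^5 - 0.16*g^4 - 6.6476*g^3 - 8.1154*g^2 + 10.296*g - 1.92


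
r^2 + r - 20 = (r - 4)*(r + 5)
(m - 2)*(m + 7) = m^2 + 5*m - 14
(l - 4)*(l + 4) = l^2 - 16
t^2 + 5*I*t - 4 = (t + I)*(t + 4*I)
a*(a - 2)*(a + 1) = a^3 - a^2 - 2*a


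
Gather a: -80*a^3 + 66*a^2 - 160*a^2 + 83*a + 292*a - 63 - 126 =-80*a^3 - 94*a^2 + 375*a - 189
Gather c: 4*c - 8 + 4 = 4*c - 4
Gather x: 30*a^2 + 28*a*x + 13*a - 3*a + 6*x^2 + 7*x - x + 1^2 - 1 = 30*a^2 + 10*a + 6*x^2 + x*(28*a + 6)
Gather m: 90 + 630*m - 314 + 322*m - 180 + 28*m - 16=980*m - 420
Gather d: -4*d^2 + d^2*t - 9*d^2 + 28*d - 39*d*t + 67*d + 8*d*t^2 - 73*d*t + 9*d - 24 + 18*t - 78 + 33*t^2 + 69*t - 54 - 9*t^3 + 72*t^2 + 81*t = d^2*(t - 13) + d*(8*t^2 - 112*t + 104) - 9*t^3 + 105*t^2 + 168*t - 156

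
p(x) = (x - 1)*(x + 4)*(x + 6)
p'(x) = (x - 1)*(x + 4) + (x - 1)*(x + 6) + (x + 4)*(x + 6)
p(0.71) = -9.17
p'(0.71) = 28.29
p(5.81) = 557.27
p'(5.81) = 219.85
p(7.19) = 913.62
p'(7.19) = 298.51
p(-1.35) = -28.96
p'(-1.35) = -4.83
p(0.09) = -22.67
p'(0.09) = 15.64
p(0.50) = -14.62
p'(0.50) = 23.75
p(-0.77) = -29.90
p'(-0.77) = 1.92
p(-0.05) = -24.68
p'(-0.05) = 13.11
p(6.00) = 600.00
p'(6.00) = 230.00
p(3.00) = 126.00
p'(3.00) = 95.00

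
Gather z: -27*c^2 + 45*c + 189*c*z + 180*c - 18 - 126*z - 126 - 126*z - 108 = -27*c^2 + 225*c + z*(189*c - 252) - 252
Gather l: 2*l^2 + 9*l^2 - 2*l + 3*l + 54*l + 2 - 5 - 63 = 11*l^2 + 55*l - 66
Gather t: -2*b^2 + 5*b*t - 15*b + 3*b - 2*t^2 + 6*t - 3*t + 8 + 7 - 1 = -2*b^2 - 12*b - 2*t^2 + t*(5*b + 3) + 14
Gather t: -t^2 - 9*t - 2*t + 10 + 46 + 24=-t^2 - 11*t + 80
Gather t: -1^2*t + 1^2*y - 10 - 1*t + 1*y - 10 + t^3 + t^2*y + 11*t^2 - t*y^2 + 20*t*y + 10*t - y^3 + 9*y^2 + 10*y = t^3 + t^2*(y + 11) + t*(-y^2 + 20*y + 8) - y^3 + 9*y^2 + 12*y - 20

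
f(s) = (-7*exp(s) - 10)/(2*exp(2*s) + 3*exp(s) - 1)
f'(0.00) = 5.69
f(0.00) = -4.25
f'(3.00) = 0.17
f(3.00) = -0.17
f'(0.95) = 1.49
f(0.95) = -1.40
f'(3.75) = 0.08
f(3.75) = -0.08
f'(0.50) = 2.64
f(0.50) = -2.30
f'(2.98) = 0.18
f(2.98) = -0.18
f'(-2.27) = 9.54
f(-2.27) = 16.04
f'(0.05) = 5.22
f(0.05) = -3.98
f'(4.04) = 0.06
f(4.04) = -0.06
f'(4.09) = 0.06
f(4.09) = -0.06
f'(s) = (-7*exp(s) - 10)*(-4*exp(2*s) - 3*exp(s))/(2*exp(2*s) + 3*exp(s) - 1)^2 - 7*exp(s)/(2*exp(2*s) + 3*exp(s) - 1) = (14*exp(2*s) + 40*exp(s) + 37)*exp(s)/(4*exp(4*s) + 12*exp(3*s) + 5*exp(2*s) - 6*exp(s) + 1)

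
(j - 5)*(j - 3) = j^2 - 8*j + 15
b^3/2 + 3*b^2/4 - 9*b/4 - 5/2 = (b/2 + 1/2)*(b - 2)*(b + 5/2)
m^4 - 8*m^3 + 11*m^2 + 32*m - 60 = (m - 5)*(m - 3)*(m - 2)*(m + 2)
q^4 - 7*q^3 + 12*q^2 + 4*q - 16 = (q - 4)*(q - 2)^2*(q + 1)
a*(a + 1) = a^2 + a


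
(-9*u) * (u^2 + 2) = -9*u^3 - 18*u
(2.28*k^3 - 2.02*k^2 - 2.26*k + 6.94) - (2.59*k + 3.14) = 2.28*k^3 - 2.02*k^2 - 4.85*k + 3.8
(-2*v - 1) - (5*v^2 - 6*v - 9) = -5*v^2 + 4*v + 8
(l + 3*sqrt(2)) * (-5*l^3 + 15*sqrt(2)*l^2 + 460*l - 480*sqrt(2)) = -5*l^4 + 550*l^2 + 900*sqrt(2)*l - 2880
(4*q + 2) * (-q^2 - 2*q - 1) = -4*q^3 - 10*q^2 - 8*q - 2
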